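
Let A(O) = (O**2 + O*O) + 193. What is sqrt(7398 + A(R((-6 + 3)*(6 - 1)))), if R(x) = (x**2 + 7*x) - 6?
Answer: sqrt(33583) ≈ 183.26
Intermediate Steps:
R(x) = -6 + x**2 + 7*x
A(O) = 193 + 2*O**2 (A(O) = (O**2 + O**2) + 193 = 2*O**2 + 193 = 193 + 2*O**2)
sqrt(7398 + A(R((-6 + 3)*(6 - 1)))) = sqrt(7398 + (193 + 2*(-6 + ((-6 + 3)*(6 - 1))**2 + 7*((-6 + 3)*(6 - 1)))**2)) = sqrt(7398 + (193 + 2*(-6 + (-3*5)**2 + 7*(-3*5))**2)) = sqrt(7398 + (193 + 2*(-6 + (-15)**2 + 7*(-15))**2)) = sqrt(7398 + (193 + 2*(-6 + 225 - 105)**2)) = sqrt(7398 + (193 + 2*114**2)) = sqrt(7398 + (193 + 2*12996)) = sqrt(7398 + (193 + 25992)) = sqrt(7398 + 26185) = sqrt(33583)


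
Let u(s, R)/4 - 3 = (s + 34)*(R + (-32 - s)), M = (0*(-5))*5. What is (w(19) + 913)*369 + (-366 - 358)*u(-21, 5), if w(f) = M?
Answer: 554097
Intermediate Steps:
M = 0 (M = 0*5 = 0)
w(f) = 0
u(s, R) = 12 + 4*(34 + s)*(-32 + R - s) (u(s, R) = 12 + 4*((s + 34)*(R + (-32 - s))) = 12 + 4*((34 + s)*(-32 + R - s)) = 12 + 4*(34 + s)*(-32 + R - s))
(w(19) + 913)*369 + (-366 - 358)*u(-21, 5) = (0 + 913)*369 + (-366 - 358)*(-4340 - 264*(-21) - 4*(-21)² + 136*5 + 4*5*(-21)) = 913*369 - 724*(-4340 + 5544 - 4*441 + 680 - 420) = 336897 - 724*(-4340 + 5544 - 1764 + 680 - 420) = 336897 - 724*(-300) = 336897 + 217200 = 554097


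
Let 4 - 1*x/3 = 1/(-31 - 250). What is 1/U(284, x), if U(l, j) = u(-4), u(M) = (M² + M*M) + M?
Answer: 1/28 ≈ 0.035714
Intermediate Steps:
x = 3375/281 (x = 12 - 3/(-31 - 250) = 12 - 3/(-281) = 12 - 3*(-1/281) = 12 + 3/281 = 3375/281 ≈ 12.011)
u(M) = M + 2*M² (u(M) = (M² + M²) + M = 2*M² + M = M + 2*M²)
U(l, j) = 28 (U(l, j) = -4*(1 + 2*(-4)) = -4*(1 - 8) = -4*(-7) = 28)
1/U(284, x) = 1/28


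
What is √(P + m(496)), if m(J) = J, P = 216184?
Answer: 2*√54170 ≈ 465.49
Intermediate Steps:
√(P + m(496)) = √(216184 + 496) = √216680 = 2*√54170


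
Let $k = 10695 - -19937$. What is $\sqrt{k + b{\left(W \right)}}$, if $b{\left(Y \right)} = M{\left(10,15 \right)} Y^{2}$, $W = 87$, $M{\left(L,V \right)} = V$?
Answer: $\sqrt{144167} \approx 379.69$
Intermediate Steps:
$k = 30632$ ($k = 10695 + 19937 = 30632$)
$b{\left(Y \right)} = 15 Y^{2}$
$\sqrt{k + b{\left(W \right)}} = \sqrt{30632 + 15 \cdot 87^{2}} = \sqrt{30632 + 15 \cdot 7569} = \sqrt{30632 + 113535} = \sqrt{144167}$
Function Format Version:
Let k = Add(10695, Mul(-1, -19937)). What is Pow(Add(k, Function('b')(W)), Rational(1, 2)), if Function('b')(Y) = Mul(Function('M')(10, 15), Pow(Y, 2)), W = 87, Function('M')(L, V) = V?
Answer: Pow(144167, Rational(1, 2)) ≈ 379.69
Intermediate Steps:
k = 30632 (k = Add(10695, 19937) = 30632)
Function('b')(Y) = Mul(15, Pow(Y, 2))
Pow(Add(k, Function('b')(W)), Rational(1, 2)) = Pow(Add(30632, Mul(15, Pow(87, 2))), Rational(1, 2)) = Pow(Add(30632, Mul(15, 7569)), Rational(1, 2)) = Pow(Add(30632, 113535), Rational(1, 2)) = Pow(144167, Rational(1, 2))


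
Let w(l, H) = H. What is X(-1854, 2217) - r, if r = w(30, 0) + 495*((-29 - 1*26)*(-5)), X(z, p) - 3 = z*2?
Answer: -139830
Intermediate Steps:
X(z, p) = 3 + 2*z (X(z, p) = 3 + z*2 = 3 + 2*z)
r = 136125 (r = 0 + 495*((-29 - 1*26)*(-5)) = 0 + 495*((-29 - 26)*(-5)) = 0 + 495*(-55*(-5)) = 0 + 495*275 = 0 + 136125 = 136125)
X(-1854, 2217) - r = (3 + 2*(-1854)) - 1*136125 = (3 - 3708) - 136125 = -3705 - 136125 = -139830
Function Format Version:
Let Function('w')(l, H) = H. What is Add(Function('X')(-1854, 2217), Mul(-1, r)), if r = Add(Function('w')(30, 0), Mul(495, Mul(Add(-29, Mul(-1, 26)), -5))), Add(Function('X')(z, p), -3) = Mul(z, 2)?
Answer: -139830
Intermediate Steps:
Function('X')(z, p) = Add(3, Mul(2, z)) (Function('X')(z, p) = Add(3, Mul(z, 2)) = Add(3, Mul(2, z)))
r = 136125 (r = Add(0, Mul(495, Mul(Add(-29, Mul(-1, 26)), -5))) = Add(0, Mul(495, Mul(Add(-29, -26), -5))) = Add(0, Mul(495, Mul(-55, -5))) = Add(0, Mul(495, 275)) = Add(0, 136125) = 136125)
Add(Function('X')(-1854, 2217), Mul(-1, r)) = Add(Add(3, Mul(2, -1854)), Mul(-1, 136125)) = Add(Add(3, -3708), -136125) = Add(-3705, -136125) = -139830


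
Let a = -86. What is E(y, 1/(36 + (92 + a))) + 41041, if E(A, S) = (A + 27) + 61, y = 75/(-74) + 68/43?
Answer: 130874285/3182 ≈ 41130.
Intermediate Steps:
y = 1807/3182 (y = 75*(-1/74) + 68*(1/43) = -75/74 + 68/43 = 1807/3182 ≈ 0.56788)
E(A, S) = 88 + A (E(A, S) = (27 + A) + 61 = 88 + A)
E(y, 1/(36 + (92 + a))) + 41041 = (88 + 1807/3182) + 41041 = 281823/3182 + 41041 = 130874285/3182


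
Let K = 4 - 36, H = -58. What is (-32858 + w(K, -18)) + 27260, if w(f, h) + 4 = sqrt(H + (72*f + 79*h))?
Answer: -5602 + 2*I*sqrt(946) ≈ -5602.0 + 61.514*I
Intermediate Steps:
K = -32
w(f, h) = -4 + sqrt(-58 + 72*f + 79*h) (w(f, h) = -4 + sqrt(-58 + (72*f + 79*h)) = -4 + sqrt(-58 + 72*f + 79*h))
(-32858 + w(K, -18)) + 27260 = (-32858 + (-4 + sqrt(-58 + 72*(-32) + 79*(-18)))) + 27260 = (-32858 + (-4 + sqrt(-58 - 2304 - 1422))) + 27260 = (-32858 + (-4 + sqrt(-3784))) + 27260 = (-32858 + (-4 + 2*I*sqrt(946))) + 27260 = (-32862 + 2*I*sqrt(946)) + 27260 = -5602 + 2*I*sqrt(946)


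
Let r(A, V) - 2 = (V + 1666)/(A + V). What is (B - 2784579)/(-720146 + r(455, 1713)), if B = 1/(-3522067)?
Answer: 21262603208793392/5498893364396471 ≈ 3.8667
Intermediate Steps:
r(A, V) = 2 + (1666 + V)/(A + V) (r(A, V) = 2 + (V + 1666)/(A + V) = 2 + (1666 + V)/(A + V))
B = -1/3522067 ≈ -2.8392e-7
(B - 2784579)/(-720146 + r(455, 1713)) = (-1/3522067 - 2784579)/(-720146 + (1666 + 2*455 + 3*1713)/(455 + 1713)) = -9807473804794/(3522067*(-720146 + (1666 + 910 + 5139)/2168)) = -9807473804794/(3522067*(-720146 + (1/2168)*7715)) = -9807473804794/(3522067*(-720146 + 7715/2168)) = -9807473804794/(3522067*(-1561268813/2168)) = -9807473804794/3522067*(-2168/1561268813) = 21262603208793392/5498893364396471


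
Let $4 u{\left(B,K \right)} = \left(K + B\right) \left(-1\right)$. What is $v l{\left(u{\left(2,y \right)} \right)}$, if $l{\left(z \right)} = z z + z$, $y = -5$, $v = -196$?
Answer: $- \frac{1029}{4} \approx -257.25$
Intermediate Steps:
$u{\left(B,K \right)} = - \frac{B}{4} - \frac{K}{4}$ ($u{\left(B,K \right)} = \frac{\left(K + B\right) \left(-1\right)}{4} = \frac{\left(B + K\right) \left(-1\right)}{4} = \frac{- B - K}{4} = - \frac{B}{4} - \frac{K}{4}$)
$l{\left(z \right)} = z + z^{2}$ ($l{\left(z \right)} = z^{2} + z = z + z^{2}$)
$v l{\left(u{\left(2,y \right)} \right)} = - 196 \left(\left(- \frac{1}{4}\right) 2 - - \frac{5}{4}\right) \left(1 - - \frac{3}{4}\right) = - 196 \left(- \frac{1}{2} + \frac{5}{4}\right) \left(1 + \left(- \frac{1}{2} + \frac{5}{4}\right)\right) = - 196 \frac{3 \left(1 + \frac{3}{4}\right)}{4} = - 196 \cdot \frac{3}{4} \cdot \frac{7}{4} = \left(-196\right) \frac{21}{16} = - \frac{1029}{4}$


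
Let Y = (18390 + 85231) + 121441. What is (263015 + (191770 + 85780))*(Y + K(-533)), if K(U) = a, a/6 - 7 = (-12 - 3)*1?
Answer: 121634692910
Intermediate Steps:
Y = 225062 (Y = 103621 + 121441 = 225062)
a = -48 (a = 42 + 6*((-12 - 3)*1) = 42 + 6*(-15*1) = 42 + 6*(-15) = 42 - 90 = -48)
K(U) = -48
(263015 + (191770 + 85780))*(Y + K(-533)) = (263015 + (191770 + 85780))*(225062 - 48) = (263015 + 277550)*225014 = 540565*225014 = 121634692910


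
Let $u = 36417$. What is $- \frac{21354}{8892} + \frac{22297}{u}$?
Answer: $- \frac{32187983}{17989998} \approx -1.7892$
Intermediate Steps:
$- \frac{21354}{8892} + \frac{22297}{u} = - \frac{21354}{8892} + \frac{22297}{36417} = \left(-21354\right) \frac{1}{8892} + 22297 \cdot \frac{1}{36417} = - \frac{3559}{1482} + \frac{22297}{36417} = - \frac{32187983}{17989998}$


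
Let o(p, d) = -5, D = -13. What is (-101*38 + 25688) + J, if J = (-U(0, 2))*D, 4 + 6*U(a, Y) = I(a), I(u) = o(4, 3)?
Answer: 43661/2 ≈ 21831.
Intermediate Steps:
I(u) = -5
U(a, Y) = -3/2 (U(a, Y) = -2/3 + (1/6)*(-5) = -2/3 - 5/6 = -3/2)
J = -39/2 (J = -1*(-3/2)*(-13) = (3/2)*(-13) = -39/2 ≈ -19.500)
(-101*38 + 25688) + J = (-101*38 + 25688) - 39/2 = (-3838 + 25688) - 39/2 = 21850 - 39/2 = 43661/2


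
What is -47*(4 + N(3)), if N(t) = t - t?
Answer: -188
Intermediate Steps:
N(t) = 0
-47*(4 + N(3)) = -47*(4 + 0) = -47*4 = -188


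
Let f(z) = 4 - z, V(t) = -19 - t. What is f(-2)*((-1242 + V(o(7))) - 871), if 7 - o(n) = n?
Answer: -12792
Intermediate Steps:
o(n) = 7 - n
f(-2)*((-1242 + V(o(7))) - 871) = (4 - 1*(-2))*((-1242 + (-19 - (7 - 1*7))) - 871) = (4 + 2)*((-1242 + (-19 - (7 - 7))) - 871) = 6*((-1242 + (-19 - 1*0)) - 871) = 6*((-1242 + (-19 + 0)) - 871) = 6*((-1242 - 19) - 871) = 6*(-1261 - 871) = 6*(-2132) = -12792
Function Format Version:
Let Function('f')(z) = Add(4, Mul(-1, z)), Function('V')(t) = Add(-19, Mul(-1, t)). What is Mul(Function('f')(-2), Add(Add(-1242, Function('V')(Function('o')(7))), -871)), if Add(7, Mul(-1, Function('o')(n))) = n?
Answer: -12792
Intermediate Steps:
Function('o')(n) = Add(7, Mul(-1, n))
Mul(Function('f')(-2), Add(Add(-1242, Function('V')(Function('o')(7))), -871)) = Mul(Add(4, Mul(-1, -2)), Add(Add(-1242, Add(-19, Mul(-1, Add(7, Mul(-1, 7))))), -871)) = Mul(Add(4, 2), Add(Add(-1242, Add(-19, Mul(-1, Add(7, -7)))), -871)) = Mul(6, Add(Add(-1242, Add(-19, Mul(-1, 0))), -871)) = Mul(6, Add(Add(-1242, Add(-19, 0)), -871)) = Mul(6, Add(Add(-1242, -19), -871)) = Mul(6, Add(-1261, -871)) = Mul(6, -2132) = -12792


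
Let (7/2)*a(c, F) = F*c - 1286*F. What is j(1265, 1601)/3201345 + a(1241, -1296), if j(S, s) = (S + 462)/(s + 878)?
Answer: 132238671359327/7936134255 ≈ 16663.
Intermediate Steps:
j(S, s) = (462 + S)/(878 + s)
a(c, F) = -2572*F/7 + 2*F*c/7 (a(c, F) = 2*(F*c - 1286*F)/7 = 2*(-1286*F + F*c)/7 = -2572*F/7 + 2*F*c/7)
j(1265, 1601)/3201345 + a(1241, -1296) = ((462 + 1265)/(878 + 1601))/3201345 + (2/7)*(-1296)*(-1286 + 1241) = (1727/2479)*(1/3201345) + (2/7)*(-1296)*(-45) = ((1/2479)*1727)*(1/3201345) + 116640/7 = (1727/2479)*(1/3201345) + 116640/7 = 1727/7936134255 + 116640/7 = 132238671359327/7936134255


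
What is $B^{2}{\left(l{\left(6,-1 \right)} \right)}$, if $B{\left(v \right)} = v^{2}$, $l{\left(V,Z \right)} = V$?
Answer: $1296$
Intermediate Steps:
$B^{2}{\left(l{\left(6,-1 \right)} \right)} = \left(6^{2}\right)^{2} = 36^{2} = 1296$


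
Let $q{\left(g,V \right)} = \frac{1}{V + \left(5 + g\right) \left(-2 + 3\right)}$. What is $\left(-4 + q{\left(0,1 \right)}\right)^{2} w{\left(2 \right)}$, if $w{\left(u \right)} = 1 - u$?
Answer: $- \frac{529}{36} \approx -14.694$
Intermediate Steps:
$q{\left(g,V \right)} = \frac{1}{5 + V + g}$ ($q{\left(g,V \right)} = \frac{1}{V + \left(5 + g\right) 1} = \frac{1}{V + \left(5 + g\right)} = \frac{1}{5 + V + g}$)
$\left(-4 + q{\left(0,1 \right)}\right)^{2} w{\left(2 \right)} = \left(-4 + \frac{1}{5 + 1 + 0}\right)^{2} \left(1 - 2\right) = \left(-4 + \frac{1}{6}\right)^{2} \left(1 - 2\right) = \left(-4 + \frac{1}{6}\right)^{2} \left(-1\right) = \left(- \frac{23}{6}\right)^{2} \left(-1\right) = \frac{529}{36} \left(-1\right) = - \frac{529}{36}$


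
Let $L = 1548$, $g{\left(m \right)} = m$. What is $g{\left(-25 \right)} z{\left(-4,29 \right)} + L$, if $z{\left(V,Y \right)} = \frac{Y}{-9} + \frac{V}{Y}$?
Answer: $\frac{425953}{261} \approx 1632.0$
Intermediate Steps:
$z{\left(V,Y \right)} = - \frac{Y}{9} + \frac{V}{Y}$ ($z{\left(V,Y \right)} = Y \left(- \frac{1}{9}\right) + \frac{V}{Y} = - \frac{Y}{9} + \frac{V}{Y}$)
$g{\left(-25 \right)} z{\left(-4,29 \right)} + L = - 25 \left(\left(- \frac{1}{9}\right) 29 - \frac{4}{29}\right) + 1548 = - 25 \left(- \frac{29}{9} - \frac{4}{29}\right) + 1548 = \left(-25\right) \left(- \frac{877}{261}\right) + 1548 = \frac{21925}{261} + 1548 = \frac{425953}{261}$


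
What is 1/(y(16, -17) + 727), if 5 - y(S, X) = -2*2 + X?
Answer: 1/753 ≈ 0.0013280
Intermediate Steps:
y(S, X) = 9 - X (y(S, X) = 5 - (-2*2 + X) = 5 - (-4 + X) = 5 + (4 - X) = 9 - X)
1/(y(16, -17) + 727) = 1/((9 - 1*(-17)) + 727) = 1/((9 + 17) + 727) = 1/(26 + 727) = 1/753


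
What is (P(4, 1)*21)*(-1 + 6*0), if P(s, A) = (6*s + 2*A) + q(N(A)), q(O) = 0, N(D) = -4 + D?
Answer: -546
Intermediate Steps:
P(s, A) = 2*A + 6*s (P(s, A) = (6*s + 2*A) + 0 = (2*A + 6*s) + 0 = 2*A + 6*s)
(P(4, 1)*21)*(-1 + 6*0) = ((2*1 + 6*4)*21)*(-1 + 6*0) = ((2 + 24)*21)*(-1 + 0) = (26*21)*(-1) = 546*(-1) = -546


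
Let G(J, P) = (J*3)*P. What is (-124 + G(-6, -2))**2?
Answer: 7744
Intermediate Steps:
G(J, P) = 3*J*P (G(J, P) = (3*J)*P = 3*J*P)
(-124 + G(-6, -2))**2 = (-124 + 3*(-6)*(-2))**2 = (-124 + 36)**2 = (-88)**2 = 7744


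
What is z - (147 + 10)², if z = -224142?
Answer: -248791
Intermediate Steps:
z - (147 + 10)² = -224142 - (147 + 10)² = -224142 - 1*157² = -224142 - 1*24649 = -224142 - 24649 = -248791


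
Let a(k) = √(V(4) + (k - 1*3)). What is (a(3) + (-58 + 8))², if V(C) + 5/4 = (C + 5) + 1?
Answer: (-100 + √35)²/4 ≈ 2212.9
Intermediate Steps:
V(C) = 19/4 + C (V(C) = -5/4 + ((C + 5) + 1) = -5/4 + ((5 + C) + 1) = -5/4 + (6 + C) = 19/4 + C)
a(k) = √(23/4 + k) (a(k) = √((19/4 + 4) + (k - 1*3)) = √(35/4 + (k - 3)) = √(35/4 + (-3 + k)) = √(23/4 + k))
(a(3) + (-58 + 8))² = (√(23 + 4*3)/2 + (-58 + 8))² = (√(23 + 12)/2 - 50)² = (√35/2 - 50)² = (-50 + √35/2)²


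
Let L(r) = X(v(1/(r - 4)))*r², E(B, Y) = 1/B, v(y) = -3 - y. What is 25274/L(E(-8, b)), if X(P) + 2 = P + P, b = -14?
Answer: -6672336/31 ≈ -2.1524e+5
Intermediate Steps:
X(P) = -2 + 2*P (X(P) = -2 + (P + P) = -2 + 2*P)
L(r) = r²*(-8 - 2/(-4 + r)) (L(r) = (-2 + 2*(-3 - 1/(r - 4)))*r² = (-2 + 2*(-3 - 1/(-4 + r)))*r² = (-2 + (-6 - 2/(-4 + r)))*r² = (-8 - 2/(-4 + r))*r² = r²*(-8 - 2/(-4 + r)))
25274/L(E(-8, b)) = 25274/(((1/(-8))²*(30 - 8/(-8))/(-4 + 1/(-8)))) = 25274/(((-⅛)²*(30 - 8*(-⅛))/(-4 - ⅛))) = 25274/(((30 + 1)/(64*(-33/8)))) = 25274/(((1/64)*(-8/33)*31)) = 25274/(-31/264) = 25274*(-264/31) = -6672336/31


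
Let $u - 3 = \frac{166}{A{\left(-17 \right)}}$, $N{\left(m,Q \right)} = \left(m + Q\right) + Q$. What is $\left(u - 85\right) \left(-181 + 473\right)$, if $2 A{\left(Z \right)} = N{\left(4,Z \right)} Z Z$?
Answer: $- \frac{103845712}{4335} \approx -23955.0$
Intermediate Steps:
$N{\left(m,Q \right)} = m + 2 Q$ ($N{\left(m,Q \right)} = \left(Q + m\right) + Q = m + 2 Q$)
$A{\left(Z \right)} = \frac{Z^{2} \left(4 + 2 Z\right)}{2}$ ($A{\left(Z \right)} = \frac{\left(4 + 2 Z\right) Z Z}{2} = \frac{Z \left(4 + 2 Z\right) Z}{2} = \frac{Z^{2} \left(4 + 2 Z\right)}{2}$)
$u = \frac{12839}{4335}$ ($u = 3 + \frac{166}{\left(-17\right)^{2} \left(2 - 17\right)} = 3 + \frac{166}{289 \left(-15\right)} = 3 + \frac{166}{-4335} = 3 + 166 \left(- \frac{1}{4335}\right) = 3 - \frac{166}{4335} = \frac{12839}{4335} \approx 2.9617$)
$\left(u - 85\right) \left(-181 + 473\right) = \left(\frac{12839}{4335} - 85\right) \left(-181 + 473\right) = \left(- \frac{355636}{4335}\right) 292 = - \frac{103845712}{4335}$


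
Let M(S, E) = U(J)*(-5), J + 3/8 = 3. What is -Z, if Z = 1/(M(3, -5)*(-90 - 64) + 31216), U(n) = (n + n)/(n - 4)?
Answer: -1/28276 ≈ -3.5366e-5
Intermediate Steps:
J = 21/8 (J = -3/8 + 3 = 21/8 ≈ 2.6250)
U(n) = 2*n/(-4 + n) (U(n) = (2*n)/(-4 + n) = 2*n/(-4 + n))
M(S, E) = 210/11 (M(S, E) = (2*(21/8)/(-4 + 21/8))*(-5) = (2*(21/8)/(-11/8))*(-5) = (2*(21/8)*(-8/11))*(-5) = -42/11*(-5) = 210/11)
Z = 1/28276 (Z = 1/(210*(-90 - 64)/11 + 31216) = 1/((210/11)*(-154) + 31216) = 1/(-2940 + 31216) = 1/28276 ≈ 3.5366e-5)
-Z = -1*1/28276 = -1/28276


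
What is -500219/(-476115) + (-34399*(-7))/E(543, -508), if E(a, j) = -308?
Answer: -16355870249/20949060 ≈ -780.75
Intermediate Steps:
-500219/(-476115) + (-34399*(-7))/E(543, -508) = -500219/(-476115) - 34399*(-7)/(-308) = -500219*(-1/476115) + 240793*(-1/308) = 500219/476115 - 34399/44 = -16355870249/20949060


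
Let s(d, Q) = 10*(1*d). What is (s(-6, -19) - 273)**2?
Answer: 110889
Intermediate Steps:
s(d, Q) = 10*d
(s(-6, -19) - 273)**2 = (10*(-6) - 273)**2 = (-60 - 273)**2 = (-333)**2 = 110889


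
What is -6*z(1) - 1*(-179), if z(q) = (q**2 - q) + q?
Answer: 173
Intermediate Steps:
z(q) = q**2
-6*z(1) - 1*(-179) = -6*1**2 - 1*(-179) = -6*1 + 179 = -6 + 179 = 173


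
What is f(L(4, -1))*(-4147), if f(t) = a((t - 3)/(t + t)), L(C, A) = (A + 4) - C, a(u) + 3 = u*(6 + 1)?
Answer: -45617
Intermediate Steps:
a(u) = -3 + 7*u (a(u) = -3 + u*(6 + 1) = -3 + u*7 = -3 + 7*u)
L(C, A) = 4 + A - C (L(C, A) = (4 + A) - C = 4 + A - C)
f(t) = -3 + 7*(-3 + t)/(2*t) (f(t) = -3 + 7*((t - 3)/(t + t)) = -3 + 7*((-3 + t)/((2*t))) = -3 + 7*((-3 + t)*(1/(2*t))) = -3 + 7*((-3 + t)/(2*t)) = -3 + 7*(-3 + t)/(2*t))
f(L(4, -1))*(-4147) = ((-21 + (4 - 1 - 1*4))/(2*(4 - 1 - 1*4)))*(-4147) = ((-21 + (4 - 1 - 4))/(2*(4 - 1 - 4)))*(-4147) = ((½)*(-21 - 1)/(-1))*(-4147) = ((½)*(-1)*(-22))*(-4147) = 11*(-4147) = -45617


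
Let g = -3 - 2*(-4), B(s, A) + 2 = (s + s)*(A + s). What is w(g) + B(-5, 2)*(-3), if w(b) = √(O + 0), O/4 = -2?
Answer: -84 + 2*I*√2 ≈ -84.0 + 2.8284*I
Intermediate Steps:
O = -8 (O = 4*(-2) = -8)
B(s, A) = -2 + 2*s*(A + s) (B(s, A) = -2 + (s + s)*(A + s) = -2 + (2*s)*(A + s) = -2 + 2*s*(A + s))
g = 5 (g = -3 + 8 = 5)
w(b) = 2*I*√2 (w(b) = √(-8 + 0) = √(-8) = 2*I*√2)
w(g) + B(-5, 2)*(-3) = 2*I*√2 + (-2 + 2*(-5)² + 2*2*(-5))*(-3) = 2*I*√2 + (-2 + 2*25 - 20)*(-3) = 2*I*√2 + (-2 + 50 - 20)*(-3) = 2*I*√2 + 28*(-3) = 2*I*√2 - 84 = -84 + 2*I*√2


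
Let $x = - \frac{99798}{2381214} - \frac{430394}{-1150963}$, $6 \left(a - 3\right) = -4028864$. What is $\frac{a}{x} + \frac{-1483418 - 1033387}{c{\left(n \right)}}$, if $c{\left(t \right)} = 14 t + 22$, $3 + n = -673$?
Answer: $- \frac{789720251794345324027}{390553915002462} \approx -2.0221 \cdot 10^{6}$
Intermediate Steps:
$a = - \frac{2014423}{3}$ ($a = 3 + \frac{1}{6} \left(-4028864\right) = 3 - \frac{2014432}{3} = - \frac{2014423}{3} \approx -6.7147 \cdot 10^{5}$)
$n = -676$ ($n = -3 - 673 = -676$)
$x = \frac{13787824437}{41525594077}$ ($x = \left(-99798\right) \frac{1}{2381214} - - \frac{430394}{1150963} = - \frac{16633}{396869} + \frac{430394}{1150963} = \frac{13787824437}{41525594077} \approx 0.33203$)
$c{\left(t \right)} = 22 + 14 t$
$\frac{a}{x} + \frac{-1483418 - 1033387}{c{\left(n \right)}} = - \frac{2014423}{3 \cdot \frac{13787824437}{41525594077}} + \frac{-1483418 - 1033387}{22 + 14 \left(-676\right)} = \left(- \frac{2014423}{3}\right) \frac{41525594077}{13787824437} - \frac{2516805}{22 - 9464} = - \frac{83650111797372571}{41363473311} - \frac{2516805}{-9442} = - \frac{83650111797372571}{41363473311} - - \frac{2516805}{9442} = - \frac{83650111797372571}{41363473311} + \frac{2516805}{9442} = - \frac{789720251794345324027}{390553915002462}$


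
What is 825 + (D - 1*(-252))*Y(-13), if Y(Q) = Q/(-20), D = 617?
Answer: 27797/20 ≈ 1389.8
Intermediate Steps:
Y(Q) = -Q/20 (Y(Q) = Q*(-1/20) = -Q/20)
825 + (D - 1*(-252))*Y(-13) = 825 + (617 - 1*(-252))*(-1/20*(-13)) = 825 + (617 + 252)*(13/20) = 825 + 869*(13/20) = 825 + 11297/20 = 27797/20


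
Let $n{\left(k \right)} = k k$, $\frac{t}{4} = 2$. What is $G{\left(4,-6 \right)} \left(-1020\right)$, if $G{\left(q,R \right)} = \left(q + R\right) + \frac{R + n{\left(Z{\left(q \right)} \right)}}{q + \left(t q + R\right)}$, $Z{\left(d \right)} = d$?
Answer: $1700$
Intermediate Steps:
$t = 8$ ($t = 4 \cdot 2 = 8$)
$n{\left(k \right)} = k^{2}$
$G{\left(q,R \right)} = R + q + \frac{R + q^{2}}{R + 9 q}$ ($G{\left(q,R \right)} = \left(q + R\right) + \frac{R + q^{2}}{q + \left(8 q + R\right)} = \left(R + q\right) + \frac{R + q^{2}}{q + \left(R + 8 q\right)} = \left(R + q\right) + \frac{R + q^{2}}{R + 9 q} = R + q + \frac{R + q^{2}}{R + 9 q}$)
$G{\left(4,-6 \right)} \left(-1020\right) = \frac{-6 + \left(-6\right)^{2} + 10 \cdot 4^{2} + 10 \left(-6\right) 4}{-6 + 9 \cdot 4} \left(-1020\right) = \frac{-6 + 36 + 10 \cdot 16 - 240}{-6 + 36} \left(-1020\right) = \frac{-6 + 36 + 160 - 240}{30} \left(-1020\right) = \frac{1}{30} \left(-50\right) \left(-1020\right) = \left(- \frac{5}{3}\right) \left(-1020\right) = 1700$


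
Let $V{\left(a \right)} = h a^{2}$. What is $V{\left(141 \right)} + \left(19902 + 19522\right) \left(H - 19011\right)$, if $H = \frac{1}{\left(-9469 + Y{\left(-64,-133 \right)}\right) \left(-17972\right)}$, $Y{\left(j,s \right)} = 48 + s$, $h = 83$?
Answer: $- \frac{16050925686690073}{21463061} \approx -7.4784 \cdot 10^{8}$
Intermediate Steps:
$V{\left(a \right)} = 83 a^{2}$
$H = \frac{1}{171704488}$ ($H = \frac{1}{\left(-9469 + \left(48 - 133\right)\right) \left(-17972\right)} = \frac{1}{-9469 - 85} \left(- \frac{1}{17972}\right) = \frac{1}{-9554} \left(- \frac{1}{17972}\right) = \left(- \frac{1}{9554}\right) \left(- \frac{1}{17972}\right) = \frac{1}{171704488} \approx 5.824 \cdot 10^{-9}$)
$V{\left(141 \right)} + \left(19902 + 19522\right) \left(H - 19011\right) = 83 \cdot 141^{2} + \left(19902 + 19522\right) \left(\frac{1}{171704488} - 19011\right) = 83 \cdot 19881 + 39424 \left(- \frac{3264274021367}{171704488}\right) = 1650123 - \frac{16086342377296576}{21463061} = - \frac{16050925686690073}{21463061}$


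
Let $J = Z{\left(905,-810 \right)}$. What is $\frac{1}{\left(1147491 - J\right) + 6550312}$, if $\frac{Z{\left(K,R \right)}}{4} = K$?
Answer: $\frac{1}{7694183} \approx 1.2997 \cdot 10^{-7}$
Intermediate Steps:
$Z{\left(K,R \right)} = 4 K$
$J = 3620$ ($J = 4 \cdot 905 = 3620$)
$\frac{1}{\left(1147491 - J\right) + 6550312} = \frac{1}{\left(1147491 - 3620\right) + 6550312} = \frac{1}{1143871 + 6550312} = \frac{1}{7694183}$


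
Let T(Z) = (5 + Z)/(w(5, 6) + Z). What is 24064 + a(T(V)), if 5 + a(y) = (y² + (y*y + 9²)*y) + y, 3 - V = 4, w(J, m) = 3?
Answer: 24235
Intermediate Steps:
V = -1 (V = 3 - 1*4 = 3 - 4 = -1)
T(Z) = (5 + Z)/(3 + Z)
a(y) = -5 + y + y² + y*(81 + y²) (a(y) = -5 + ((y² + (y*y + 9²)*y) + y) = -5 + ((y² + (y² + 81)*y) + y) = -5 + ((y² + (81 + y²)*y) + y) = -5 + ((y² + y*(81 + y²)) + y) = -5 + (y + y² + y*(81 + y²)) = -5 + y + y² + y*(81 + y²))
24064 + a(T(V)) = 24064 + (-5 + ((5 - 1)/(3 - 1))² + ((5 - 1)/(3 - 1))³ + 82*((5 - 1)/(3 - 1))) = 24064 + (-5 + (4/2)² + (4/2)³ + 82*(4/2)) = 24064 + (-5 + ((½)*4)² + ((½)*4)³ + 82*((½)*4)) = 24064 + (-5 + 2² + 2³ + 82*2) = 24064 + (-5 + 4 + 8 + 164) = 24064 + 171 = 24235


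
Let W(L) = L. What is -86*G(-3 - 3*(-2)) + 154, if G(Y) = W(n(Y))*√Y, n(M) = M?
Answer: 154 - 258*√3 ≈ -292.87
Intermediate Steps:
G(Y) = Y^(3/2) (G(Y) = Y*√Y = Y^(3/2))
-86*G(-3 - 3*(-2)) + 154 = -86*(-3 - 3*(-2))^(3/2) + 154 = -86*(-3 + 6)^(3/2) + 154 = -258*√3 + 154 = 154 - 258*√3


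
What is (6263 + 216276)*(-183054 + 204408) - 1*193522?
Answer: 4751904284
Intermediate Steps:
(6263 + 216276)*(-183054 + 204408) - 1*193522 = 222539*21354 - 193522 = 4752097806 - 193522 = 4751904284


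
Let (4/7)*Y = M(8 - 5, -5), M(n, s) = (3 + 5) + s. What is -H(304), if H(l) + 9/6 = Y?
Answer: -15/4 ≈ -3.7500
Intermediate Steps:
M(n, s) = 8 + s
Y = 21/4 (Y = 7*(8 - 5)/4 = (7/4)*3 = 21/4 ≈ 5.2500)
H(l) = 15/4 (H(l) = -3/2 + 21/4 = 15/4)
-H(304) = -1*15/4 = -15/4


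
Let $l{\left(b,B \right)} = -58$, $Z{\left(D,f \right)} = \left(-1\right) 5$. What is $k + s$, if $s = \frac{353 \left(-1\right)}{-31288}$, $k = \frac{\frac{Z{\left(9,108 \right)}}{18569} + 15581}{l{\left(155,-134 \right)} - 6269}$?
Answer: $- \frac{9010883715953}{3675903939144} \approx -2.4513$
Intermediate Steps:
$Z{\left(D,f \right)} = -5$
$k = - \frac{289323584}{117486063}$ ($k = \frac{- \frac{5}{18569} + 15581}{-58 - 6269} = \frac{\left(-5\right) \frac{1}{18569} + 15581}{-6327} = \left(- \frac{5}{18569} + 15581\right) \left(- \frac{1}{6327}\right) = \frac{289323584}{18569} \left(- \frac{1}{6327}\right) = - \frac{289323584}{117486063} \approx -2.4626$)
$s = \frac{353}{31288}$ ($s = \left(-353\right) \left(- \frac{1}{31288}\right) = \frac{353}{31288} \approx 0.011282$)
$k + s = - \frac{289323584}{117486063} + \frac{353}{31288} = - \frac{9010883715953}{3675903939144}$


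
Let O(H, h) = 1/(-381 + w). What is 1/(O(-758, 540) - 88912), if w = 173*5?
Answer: -484/43033407 ≈ -1.1247e-5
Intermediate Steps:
w = 865
O(H, h) = 1/484 (O(H, h) = 1/(-381 + 865) = 1/484)
1/(O(-758, 540) - 88912) = 1/(1/484 - 88912) = 1/(-43033407/484) = -484/43033407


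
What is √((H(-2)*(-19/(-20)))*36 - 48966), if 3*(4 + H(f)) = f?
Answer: 6*I*√34115/5 ≈ 221.64*I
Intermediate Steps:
H(f) = -4 + f/3
√((H(-2)*(-19/(-20)))*36 - 48966) = √(((-4 + (⅓)*(-2))*(-19/(-20)))*36 - 48966) = √(((-4 - ⅔)*(-19*(-1/20)))*36 - 48966) = √(-14/3*19/20*36 - 48966) = √(-133/30*36 - 48966) = √(-798/5 - 48966) = √(-245628/5) = 6*I*√34115/5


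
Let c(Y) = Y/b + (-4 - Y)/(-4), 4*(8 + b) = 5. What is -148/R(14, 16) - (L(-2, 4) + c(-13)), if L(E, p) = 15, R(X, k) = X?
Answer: -19087/756 ≈ -25.247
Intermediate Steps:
b = -27/4 (b = -8 + (1/4)*5 = -8 + 5/4 = -27/4 ≈ -6.7500)
c(Y) = 1 + 11*Y/108 (c(Y) = Y/(-27/4) + (-4 - Y)/(-4) = Y*(-4/27) + (-4 - Y)*(-1/4) = -4*Y/27 + (1 + Y/4) = 1 + 11*Y/108)
-148/R(14, 16) - (L(-2, 4) + c(-13)) = -148/14 - (15 + (1 + (11/108)*(-13))) = -148*1/14 - (15 + (1 - 143/108)) = -74/7 - (15 - 35/108) = -74/7 - 1*1585/108 = -74/7 - 1585/108 = -19087/756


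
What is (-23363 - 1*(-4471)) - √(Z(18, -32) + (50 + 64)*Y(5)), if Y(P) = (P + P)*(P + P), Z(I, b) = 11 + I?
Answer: -18892 - √11429 ≈ -18999.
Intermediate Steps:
Y(P) = 4*P² (Y(P) = (2*P)*(2*P) = 4*P²)
(-23363 - 1*(-4471)) - √(Z(18, -32) + (50 + 64)*Y(5)) = (-23363 - 1*(-4471)) - √((11 + 18) + (50 + 64)*(4*5²)) = (-23363 + 4471) - √(29 + 114*(4*25)) = -18892 - √(29 + 114*100) = -18892 - √(29 + 11400) = -18892 - √11429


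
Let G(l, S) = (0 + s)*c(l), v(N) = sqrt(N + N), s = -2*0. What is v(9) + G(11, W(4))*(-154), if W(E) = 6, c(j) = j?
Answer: 3*sqrt(2) ≈ 4.2426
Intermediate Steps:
s = 0
v(N) = sqrt(2)*sqrt(N) (v(N) = sqrt(2*N) = sqrt(2)*sqrt(N))
G(l, S) = 0 (G(l, S) = (0 + 0)*l = 0*l = 0)
v(9) + G(11, W(4))*(-154) = sqrt(2)*sqrt(9) + 0*(-154) = sqrt(2)*3 + 0 = 3*sqrt(2) + 0 = 3*sqrt(2)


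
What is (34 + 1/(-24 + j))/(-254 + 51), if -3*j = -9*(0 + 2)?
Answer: -611/3654 ≈ -0.16721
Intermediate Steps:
j = 6 (j = -(-3)*(0 + 2) = -(-3)*2 = -⅓*(-18) = 6)
(34 + 1/(-24 + j))/(-254 + 51) = (34 + 1/(-24 + 6))/(-254 + 51) = (34 + 1/(-18))/(-203) = (34 - 1/18)*(-1/203) = (611/18)*(-1/203) = -611/3654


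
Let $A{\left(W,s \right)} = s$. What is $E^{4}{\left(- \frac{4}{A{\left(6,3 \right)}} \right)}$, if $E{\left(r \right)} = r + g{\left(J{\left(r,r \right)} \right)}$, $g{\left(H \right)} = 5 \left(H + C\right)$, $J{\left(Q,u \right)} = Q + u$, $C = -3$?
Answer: $\frac{62742241}{81} \approx 7.746 \cdot 10^{5}$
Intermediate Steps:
$g{\left(H \right)} = -15 + 5 H$ ($g{\left(H \right)} = 5 \left(H - 3\right) = 5 \left(-3 + H\right) = -15 + 5 H$)
$E{\left(r \right)} = -15 + 11 r$ ($E{\left(r \right)} = r + \left(-15 + 5 \left(r + r\right)\right) = r + \left(-15 + 5 \cdot 2 r\right) = r + \left(-15 + 10 r\right) = -15 + 11 r$)
$E^{4}{\left(- \frac{4}{A{\left(6,3 \right)}} \right)} = \left(-15 + 11 \left(- \frac{4}{3}\right)\right)^{4} = \left(-15 - \frac{44}{3}\right)^{4} = \left(- \frac{89}{3}\right)^{4} = \frac{62742241}{81}$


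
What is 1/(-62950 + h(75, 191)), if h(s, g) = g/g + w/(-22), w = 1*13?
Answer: -22/1384891 ≈ -1.5886e-5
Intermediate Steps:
w = 13
h(s, g) = 9/22 (h(s, g) = g/g + 13/(-22) = 1 + 13*(-1/22) = 1 - 13/22 = 9/22)
1/(-62950 + h(75, 191)) = 1/(-62950 + 9/22) = 1/(-1384891/22) = -22/1384891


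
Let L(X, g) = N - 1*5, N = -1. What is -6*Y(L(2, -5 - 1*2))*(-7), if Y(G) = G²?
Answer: 1512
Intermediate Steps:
L(X, g) = -6 (L(X, g) = -1 - 1*5 = -1 - 5 = -6)
-6*Y(L(2, -5 - 1*2))*(-7) = -6*(-6)²*(-7) = -6*36*(-7) = -216*(-7) = 1512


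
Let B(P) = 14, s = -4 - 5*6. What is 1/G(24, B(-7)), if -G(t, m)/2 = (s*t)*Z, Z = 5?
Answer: 1/8160 ≈ 0.00012255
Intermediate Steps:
s = -34 (s = -4 - 30 = -34)
G(t, m) = 340*t (G(t, m) = -2*(-34*t)*5 = -(-340)*t = 340*t)
1/G(24, B(-7)) = 1/(340*24) = 1/8160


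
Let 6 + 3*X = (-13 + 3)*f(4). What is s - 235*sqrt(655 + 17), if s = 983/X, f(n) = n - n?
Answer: -983/2 - 940*sqrt(42) ≈ -6583.4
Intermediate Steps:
f(n) = 0
X = -2 (X = -2 + ((-13 + 3)*0)/3 = -2 + (-10*0)/3 = -2 + (1/3)*0 = -2 + 0 = -2)
s = -983/2 (s = 983/(-2) = 983*(-1/2) = -983/2 ≈ -491.50)
s - 235*sqrt(655 + 17) = -983/2 - 235*sqrt(655 + 17) = -983/2 - 940*sqrt(42)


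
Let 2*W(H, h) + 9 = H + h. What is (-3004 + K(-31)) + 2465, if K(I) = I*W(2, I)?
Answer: 50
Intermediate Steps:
W(H, h) = -9/2 + H/2 + h/2 (W(H, h) = -9/2 + (H + h)/2 = -9/2 + (H/2 + h/2) = -9/2 + H/2 + h/2)
K(I) = I*(-7/2 + I/2) (K(I) = I*(-9/2 + (1/2)*2 + I/2) = I*(-9/2 + 1 + I/2) = I*(-7/2 + I/2))
(-3004 + K(-31)) + 2465 = (-3004 + (1/2)*(-31)*(-7 - 31)) + 2465 = (-3004 + (1/2)*(-31)*(-38)) + 2465 = (-3004 + 589) + 2465 = -2415 + 2465 = 50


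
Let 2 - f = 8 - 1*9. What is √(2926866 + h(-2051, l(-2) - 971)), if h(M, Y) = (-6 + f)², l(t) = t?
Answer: 25*√4683 ≈ 1710.8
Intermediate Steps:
f = 3 (f = 2 - (8 - 1*9) = 2 - (8 - 9) = 2 - 1*(-1) = 2 + 1 = 3)
h(M, Y) = 9 (h(M, Y) = (-6 + 3)² = (-3)² = 9)
√(2926866 + h(-2051, l(-2) - 971)) = √(2926866 + 9) = √2926875 = 25*√4683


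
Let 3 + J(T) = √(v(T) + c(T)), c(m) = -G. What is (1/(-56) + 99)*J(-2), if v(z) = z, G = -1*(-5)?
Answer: -16629/56 + 5543*I*√7/56 ≈ -296.95 + 261.88*I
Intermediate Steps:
G = 5
c(m) = -5 (c(m) = -1*5 = -5)
J(T) = -3 + √(-5 + T) (J(T) = -3 + √(T - 5) = -3 + √(-5 + T))
(1/(-56) + 99)*J(-2) = (1/(-56) + 99)*(-3 + √(-5 - 2)) = (-1/56 + 99)*(-3 + √(-7)) = 5543*(-3 + I*√7)/56 = -16629/56 + 5543*I*√7/56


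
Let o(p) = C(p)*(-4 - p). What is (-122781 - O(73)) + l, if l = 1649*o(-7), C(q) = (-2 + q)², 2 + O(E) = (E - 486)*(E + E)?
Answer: 338226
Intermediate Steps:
O(E) = -2 + 2*E*(-486 + E) (O(E) = -2 + (E - 486)*(E + E) = -2 + (-486 + E)*(2*E) = -2 + 2*E*(-486 + E))
o(p) = (-2 + p)²*(-4 - p)
l = 400707 (l = 1649*(-16 - 1*(-7)³ + 12*(-7)) = 1649*(-16 - 1*(-343) - 84) = 1649*(-16 + 343 - 84) = 1649*243 = 400707)
(-122781 - O(73)) + l = (-122781 - (-2 - 972*73 + 2*73²)) + 400707 = (-122781 - (-2 - 70956 + 2*5329)) + 400707 = (-122781 - (-2 - 70956 + 10658)) + 400707 = (-122781 - 1*(-60300)) + 400707 = (-122781 + 60300) + 400707 = -62481 + 400707 = 338226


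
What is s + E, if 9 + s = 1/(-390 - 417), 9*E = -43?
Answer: -33359/2421 ≈ -13.779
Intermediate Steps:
E = -43/9 (E = (1/9)*(-43) = -43/9 ≈ -4.7778)
s = -7264/807 (s = -9 + 1/(-390 - 417) = -9 + 1/(-807) = -9 - 1/807 = -7264/807 ≈ -9.0012)
s + E = -7264/807 - 43/9 = -33359/2421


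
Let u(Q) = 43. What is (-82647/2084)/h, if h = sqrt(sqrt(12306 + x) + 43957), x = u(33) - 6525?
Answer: -82647/(2084*sqrt(43957 + 8*sqrt(91))) ≈ -0.18899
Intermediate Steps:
x = -6482 (x = 43 - 6525 = -6482)
h = sqrt(43957 + 8*sqrt(91)) (h = sqrt(sqrt(12306 - 6482) + 43957) = sqrt(sqrt(5824) + 43957) = sqrt(8*sqrt(91) + 43957) = sqrt(43957 + 8*sqrt(91)) ≈ 209.84)
(-82647/2084)/h = (-82647/2084)/(sqrt(43957 + 8*sqrt(91))) = (-82647*1/2084)/sqrt(43957 + 8*sqrt(91)) = -82647/(2084*sqrt(43957 + 8*sqrt(91)))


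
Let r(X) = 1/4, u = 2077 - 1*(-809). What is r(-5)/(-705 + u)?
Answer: 1/8724 ≈ 0.00011463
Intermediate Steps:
u = 2886 (u = 2077 + 809 = 2886)
r(X) = ¼
r(-5)/(-705 + u) = (¼)/(-705 + 2886) = (¼)/2181 = (1/2181)*(¼) = 1/8724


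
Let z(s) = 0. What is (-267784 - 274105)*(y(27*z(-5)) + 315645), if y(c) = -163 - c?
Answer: -170956225498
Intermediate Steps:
(-267784 - 274105)*(y(27*z(-5)) + 315645) = (-267784 - 274105)*((-163 - 27*0) + 315645) = -541889*((-163 - 1*0) + 315645) = -541889*((-163 + 0) + 315645) = -541889*(-163 + 315645) = -541889*315482 = -170956225498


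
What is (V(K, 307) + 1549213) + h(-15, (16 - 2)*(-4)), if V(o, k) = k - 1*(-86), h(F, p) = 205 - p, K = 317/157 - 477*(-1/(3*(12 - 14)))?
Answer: 1549867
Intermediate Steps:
K = -24329/314 (K = 317*(1/157) - 477/((-3*(-2))) = 317/157 - 477/6 = 317/157 - 477*⅙ = 317/157 - 159/2 = -24329/314 ≈ -77.481)
V(o, k) = 86 + k (V(o, k) = k + 86 = 86 + k)
(V(K, 307) + 1549213) + h(-15, (16 - 2)*(-4)) = ((86 + 307) + 1549213) + (205 - (16 - 2)*(-4)) = (393 + 1549213) + (205 - 14*(-4)) = 1549606 + (205 - 1*(-56)) = 1549606 + (205 + 56) = 1549606 + 261 = 1549867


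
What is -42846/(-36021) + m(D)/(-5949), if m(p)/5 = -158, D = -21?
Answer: 94449148/71429643 ≈ 1.3223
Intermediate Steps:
m(p) = -790 (m(p) = 5*(-158) = -790)
-42846/(-36021) + m(D)/(-5949) = -42846/(-36021) - 790/(-5949) = -42846*(-1/36021) - 790*(-1/5949) = 14282/12007 + 790/5949 = 94449148/71429643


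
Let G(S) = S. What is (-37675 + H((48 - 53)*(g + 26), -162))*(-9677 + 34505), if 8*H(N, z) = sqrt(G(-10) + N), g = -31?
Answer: -935394900 + 6207*sqrt(15)/2 ≈ -9.3538e+8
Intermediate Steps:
H(N, z) = sqrt(-10 + N)/8
(-37675 + H((48 - 53)*(g + 26), -162))*(-9677 + 34505) = (-37675 + sqrt(-10 + (48 - 53)*(-31 + 26))/8)*(-9677 + 34505) = (-37675 + sqrt(-10 - 5*(-5))/8)*24828 = (-37675 + sqrt(-10 + 25)/8)*24828 = (-37675 + sqrt(15)/8)*24828 = -935394900 + 6207*sqrt(15)/2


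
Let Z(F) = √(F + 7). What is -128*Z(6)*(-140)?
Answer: 17920*√13 ≈ 64612.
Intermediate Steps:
Z(F) = √(7 + F)
-128*Z(6)*(-140) = -128*√(7 + 6)*(-140) = -128*√13*(-140) = 17920*√13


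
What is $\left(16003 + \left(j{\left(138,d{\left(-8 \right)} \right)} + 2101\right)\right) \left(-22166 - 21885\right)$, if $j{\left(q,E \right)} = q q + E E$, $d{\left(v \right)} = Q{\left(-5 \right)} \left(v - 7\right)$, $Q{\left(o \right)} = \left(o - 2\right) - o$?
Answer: $-1676052448$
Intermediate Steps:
$Q{\left(o \right)} = -2$ ($Q{\left(o \right)} = \left(-2 + o\right) - o = -2$)
$d{\left(v \right)} = 14 - 2 v$ ($d{\left(v \right)} = - 2 \left(v - 7\right) = - 2 \left(-7 + v\right) = 14 - 2 v$)
$j{\left(q,E \right)} = E^{2} + q^{2}$ ($j{\left(q,E \right)} = q^{2} + E^{2} = E^{2} + q^{2}$)
$\left(16003 + \left(j{\left(138,d{\left(-8 \right)} \right)} + 2101\right)\right) \left(-22166 - 21885\right) = \left(16003 + \left(\left(\left(14 - -16\right)^{2} + 138^{2}\right) + 2101\right)\right) \left(-22166 - 21885\right) = \left(16003 + \left(\left(\left(14 + 16\right)^{2} + 19044\right) + 2101\right)\right) \left(-44051\right) = \left(16003 + \left(\left(30^{2} + 19044\right) + 2101\right)\right) \left(-44051\right) = \left(16003 + \left(\left(900 + 19044\right) + 2101\right)\right) \left(-44051\right) = \left(16003 + \left(19944 + 2101\right)\right) \left(-44051\right) = \left(16003 + 22045\right) \left(-44051\right) = 38048 \left(-44051\right) = -1676052448$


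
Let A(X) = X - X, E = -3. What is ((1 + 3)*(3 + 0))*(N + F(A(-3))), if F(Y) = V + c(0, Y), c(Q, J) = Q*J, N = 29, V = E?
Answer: 312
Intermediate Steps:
A(X) = 0
V = -3
c(Q, J) = J*Q
F(Y) = -3 (F(Y) = -3 + Y*0 = -3 + 0 = -3)
((1 + 3)*(3 + 0))*(N + F(A(-3))) = ((1 + 3)*(3 + 0))*(29 - 3) = (4*3)*26 = 12*26 = 312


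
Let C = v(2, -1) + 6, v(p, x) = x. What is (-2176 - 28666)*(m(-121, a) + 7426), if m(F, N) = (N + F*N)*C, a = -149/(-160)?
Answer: -423599449/2 ≈ -2.1180e+8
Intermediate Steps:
C = 5 (C = -1 + 6 = 5)
a = 149/160 (a = -149*(-1/160) = 149/160 ≈ 0.93125)
m(F, N) = 5*N + 5*F*N (m(F, N) = (N + F*N)*5 = 5*N + 5*F*N)
(-2176 - 28666)*(m(-121, a) + 7426) = (-2176 - 28666)*(5*(149/160)*(1 - 121) + 7426) = -30842*(5*(149/160)*(-120) + 7426) = -30842*(-2235/4 + 7426) = -30842*27469/4 = -423599449/2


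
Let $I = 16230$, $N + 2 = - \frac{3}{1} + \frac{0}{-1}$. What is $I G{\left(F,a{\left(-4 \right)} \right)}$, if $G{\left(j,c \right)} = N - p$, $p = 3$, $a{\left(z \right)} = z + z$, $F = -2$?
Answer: $-129840$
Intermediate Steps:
$a{\left(z \right)} = 2 z$
$N = -5$ ($N = -2 + \left(- \frac{3}{1} + \frac{0}{-1}\right) = -2 + \left(\left(-3\right) 1 + 0 \left(-1\right)\right) = -2 + \left(-3 + 0\right) = -2 - 3 = -5$)
$G{\left(j,c \right)} = -8$ ($G{\left(j,c \right)} = -5 - 3 = -8$)
$I G{\left(F,a{\left(-4 \right)} \right)} = 16230 \left(-8\right) = -129840$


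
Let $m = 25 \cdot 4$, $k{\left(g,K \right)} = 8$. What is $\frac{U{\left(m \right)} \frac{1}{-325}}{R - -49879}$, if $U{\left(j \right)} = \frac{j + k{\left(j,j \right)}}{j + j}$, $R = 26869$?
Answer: $- \frac{27}{1247155000} \approx -2.1649 \cdot 10^{-8}$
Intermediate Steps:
$m = 100$
$U{\left(j \right)} = \frac{8 + j}{2 j}$ ($U{\left(j \right)} = \frac{j + 8}{j + j} = \frac{8 + j}{2 j}$)
$\frac{U{\left(m \right)} \frac{1}{-325}}{R - -49879} = \frac{\frac{8 + 100}{2 \cdot 100} \frac{1}{-325}}{26869 - -49879} = \frac{\frac{1}{2} \cdot \frac{1}{100} \cdot 108 \left(- \frac{1}{325}\right)}{26869 + 49879} = \frac{\frac{27}{50} \left(- \frac{1}{325}\right)}{76748} = \left(- \frac{27}{16250}\right) \frac{1}{76748} = - \frac{27}{1247155000}$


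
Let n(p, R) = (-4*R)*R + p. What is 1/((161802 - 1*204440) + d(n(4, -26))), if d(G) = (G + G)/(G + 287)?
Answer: -2413/102880094 ≈ -2.3454e-5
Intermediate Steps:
n(p, R) = p - 4*R² (n(p, R) = -4*R² + p = p - 4*R²)
d(G) = 2*G/(287 + G) (d(G) = (2*G)/(287 + G) = 2*G/(287 + G))
1/((161802 - 1*204440) + d(n(4, -26))) = 1/((161802 - 1*204440) + 2*(4 - 4*(-26)²)/(287 + (4 - 4*(-26)²))) = 1/((161802 - 204440) + 2*(4 - 4*676)/(287 + (4 - 4*676))) = 1/(-42638 + 2*(4 - 2704)/(287 + (4 - 2704))) = 1/(-42638 + 2*(-2700)/(287 - 2700)) = 1/(-42638 + 2*(-2700)/(-2413)) = 1/(-42638 + 2*(-2700)*(-1/2413)) = 1/(-42638 + 5400/2413) = 1/(-102880094/2413) = -2413/102880094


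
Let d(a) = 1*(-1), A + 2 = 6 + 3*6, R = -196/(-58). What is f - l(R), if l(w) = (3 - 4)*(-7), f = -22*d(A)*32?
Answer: 697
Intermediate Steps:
R = 98/29 (R = -196*(-1/58) = 98/29 ≈ 3.3793)
A = 22 (A = -2 + (6 + 3*6) = -2 + (6 + 18) = -2 + 24 = 22)
d(a) = -1
f = 704 (f = -22*(-1)*32 = 22*32 = 704)
l(w) = 7 (l(w) = -1*(-7) = 7)
f - l(R) = 704 - 1*7 = 704 - 7 = 697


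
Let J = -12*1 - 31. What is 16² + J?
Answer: 213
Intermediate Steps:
J = -43 (J = -12 - 31 = -43)
16² + J = 16² - 43 = 256 - 43 = 213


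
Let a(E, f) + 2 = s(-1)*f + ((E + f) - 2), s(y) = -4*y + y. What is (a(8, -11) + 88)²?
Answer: 2304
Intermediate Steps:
s(y) = -3*y
a(E, f) = -4 + E + 4*f (a(E, f) = -2 + ((-3*(-1))*f + ((E + f) - 2)) = -2 + (3*f + (-2 + E + f)) = -2 + (-2 + E + 4*f) = -4 + E + 4*f)
(a(8, -11) + 88)² = ((-4 + 8 + 4*(-11)) + 88)² = ((-4 + 8 - 44) + 88)² = (-40 + 88)² = 48² = 2304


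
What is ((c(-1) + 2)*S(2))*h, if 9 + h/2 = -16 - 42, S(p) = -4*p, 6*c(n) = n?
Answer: 5896/3 ≈ 1965.3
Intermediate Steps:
c(n) = n/6
h = -134 (h = -18 + 2*(-16 - 42) = -18 + 2*(-58) = -18 - 116 = -134)
((c(-1) + 2)*S(2))*h = (((⅙)*(-1) + 2)*(-4*2))*(-134) = ((-⅙ + 2)*(-8))*(-134) = ((11/6)*(-8))*(-134) = -44/3*(-134) = 5896/3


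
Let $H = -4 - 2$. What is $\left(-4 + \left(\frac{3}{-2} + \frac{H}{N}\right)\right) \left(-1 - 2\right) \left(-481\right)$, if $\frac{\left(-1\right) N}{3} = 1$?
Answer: $- \frac{10101}{2} \approx -5050.5$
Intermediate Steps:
$N = -3$ ($N = \left(-3\right) 1 = -3$)
$H = -6$
$\left(-4 + \left(\frac{3}{-2} + \frac{H}{N}\right)\right) \left(-1 - 2\right) \left(-481\right) = \left(-4 + \left(\frac{3}{-2} - \frac{6}{-3}\right)\right) \left(-1 - 2\right) \left(-481\right) = \left(-4 + \left(3 \left(- \frac{1}{2}\right) - -2\right)\right) \left(-1 - 2\right) \left(-481\right) = \left(-4 + \left(- \frac{3}{2} + 2\right)\right) \left(-1 - 2\right) \left(-481\right) = \left(-4 + \frac{1}{2}\right) \left(-3\right) \left(-481\right) = \left(- \frac{7}{2}\right) \left(-3\right) \left(-481\right) = \frac{21}{2} \left(-481\right) = - \frac{10101}{2}$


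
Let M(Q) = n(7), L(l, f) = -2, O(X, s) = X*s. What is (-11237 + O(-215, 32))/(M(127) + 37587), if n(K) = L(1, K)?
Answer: -18117/37585 ≈ -0.48203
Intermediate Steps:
n(K) = -2
M(Q) = -2
(-11237 + O(-215, 32))/(M(127) + 37587) = (-11237 - 215*32)/(-2 + 37587) = (-11237 - 6880)/37585 = -18117*1/37585 = -18117/37585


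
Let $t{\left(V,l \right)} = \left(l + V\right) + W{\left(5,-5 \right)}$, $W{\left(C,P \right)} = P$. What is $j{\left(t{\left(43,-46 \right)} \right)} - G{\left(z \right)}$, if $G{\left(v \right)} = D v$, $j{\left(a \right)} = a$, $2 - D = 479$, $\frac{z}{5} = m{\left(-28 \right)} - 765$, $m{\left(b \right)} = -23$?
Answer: $-1879388$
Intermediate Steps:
$z = -3940$ ($z = 5 \left(-23 - 765\right) = 5 \left(-788\right) = -3940$)
$D = -477$ ($D = 2 - 479 = -477$)
$t{\left(V,l \right)} = -5 + V + l$ ($t{\left(V,l \right)} = \left(l + V\right) - 5 = \left(V + l\right) - 5 = -5 + V + l$)
$G{\left(v \right)} = - 477 v$
$j{\left(t{\left(43,-46 \right)} \right)} - G{\left(z \right)} = \left(-5 + 43 - 46\right) - \left(-477\right) \left(-3940\right) = -8 - 1879380 = -1879388$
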